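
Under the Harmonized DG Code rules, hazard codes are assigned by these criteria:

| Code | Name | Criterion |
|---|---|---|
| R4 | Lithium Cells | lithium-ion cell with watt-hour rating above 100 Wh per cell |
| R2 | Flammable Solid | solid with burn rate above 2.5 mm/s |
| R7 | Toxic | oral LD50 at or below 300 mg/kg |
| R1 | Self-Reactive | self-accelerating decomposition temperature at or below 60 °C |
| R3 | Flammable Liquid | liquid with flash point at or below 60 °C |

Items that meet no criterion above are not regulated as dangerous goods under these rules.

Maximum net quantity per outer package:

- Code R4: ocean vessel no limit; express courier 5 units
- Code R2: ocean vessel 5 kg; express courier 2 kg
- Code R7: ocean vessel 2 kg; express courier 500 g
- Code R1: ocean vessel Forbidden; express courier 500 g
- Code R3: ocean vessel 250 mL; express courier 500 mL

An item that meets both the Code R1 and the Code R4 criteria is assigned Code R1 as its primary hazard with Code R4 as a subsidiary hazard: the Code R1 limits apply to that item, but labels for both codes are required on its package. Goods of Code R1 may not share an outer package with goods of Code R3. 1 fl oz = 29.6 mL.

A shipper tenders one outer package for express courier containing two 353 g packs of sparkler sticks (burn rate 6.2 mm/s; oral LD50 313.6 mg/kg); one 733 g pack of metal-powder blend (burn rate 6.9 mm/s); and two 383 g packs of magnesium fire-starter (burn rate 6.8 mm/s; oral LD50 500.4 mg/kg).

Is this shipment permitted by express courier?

No

With burn rate 6.2 mm/s (> 2.5 mm/s), the sparkler sticks fall in Code R2.
Metal-powder blend: burn rate 6.9 mm/s > 2.5 mm/s → Code R2 (Flammable Solid).
With burn rate 6.8 mm/s (> 2.5 mm/s), the magnesium fire-starter falls in Code R2.
Code R2 net quantity: (two 353 g packs = 706 g) + 733 g + (two 383 g packs = 766 g) = 2.205 kg.
2.205 kg exceeds the express courier limit of 2 kg for Code R2.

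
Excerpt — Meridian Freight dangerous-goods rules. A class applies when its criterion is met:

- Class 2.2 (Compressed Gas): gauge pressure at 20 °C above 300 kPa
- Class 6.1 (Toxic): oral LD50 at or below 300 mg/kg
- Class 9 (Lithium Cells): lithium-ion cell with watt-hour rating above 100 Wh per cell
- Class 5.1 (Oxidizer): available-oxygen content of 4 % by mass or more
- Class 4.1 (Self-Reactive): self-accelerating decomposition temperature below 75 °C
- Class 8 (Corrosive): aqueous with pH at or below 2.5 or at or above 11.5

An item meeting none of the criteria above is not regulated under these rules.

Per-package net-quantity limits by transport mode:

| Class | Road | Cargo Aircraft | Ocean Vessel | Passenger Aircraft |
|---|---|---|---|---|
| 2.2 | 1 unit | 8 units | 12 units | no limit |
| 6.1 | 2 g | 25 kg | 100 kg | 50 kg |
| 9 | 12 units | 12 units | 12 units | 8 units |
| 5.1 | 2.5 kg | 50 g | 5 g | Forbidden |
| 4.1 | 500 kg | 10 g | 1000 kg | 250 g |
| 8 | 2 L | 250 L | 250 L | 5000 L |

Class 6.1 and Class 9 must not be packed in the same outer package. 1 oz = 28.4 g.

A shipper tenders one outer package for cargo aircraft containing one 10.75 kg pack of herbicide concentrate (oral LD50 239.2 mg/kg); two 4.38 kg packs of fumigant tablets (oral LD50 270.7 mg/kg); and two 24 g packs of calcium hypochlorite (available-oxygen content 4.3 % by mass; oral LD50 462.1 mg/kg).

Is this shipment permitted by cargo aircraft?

Yes

The herbicide concentrate has oral LD50 239.2 mg/kg, which is ≤ 300 mg/kg, so it is Class 6.1 (Toxic).
Fumigant tablets: oral LD50 270.7 mg/kg ≤ 300 mg/kg → Class 6.1 (Toxic).
With available-oxygen content 4.3 % by mass (≥ 4 % by mass), the calcium hypochlorite falls in Class 5.1.
Total Class 6.1: 10.75 kg + (two 4.38 kg packs = 8.76 kg) = 19.51 kg.
19.51 kg is within the cargo aircraft limit of 25 kg for Class 6.1.
Class 5.1 quantity: two 24 g packs = 48 g.
48 g is within the cargo aircraft limit of 50 g for Class 5.1.
The segregation rule (Class 6.1 with Class 9) does not apply to Class 6.1 with Class 5.1.
Every hazard class is within its cargo aircraft limit and no segregation rule is violated.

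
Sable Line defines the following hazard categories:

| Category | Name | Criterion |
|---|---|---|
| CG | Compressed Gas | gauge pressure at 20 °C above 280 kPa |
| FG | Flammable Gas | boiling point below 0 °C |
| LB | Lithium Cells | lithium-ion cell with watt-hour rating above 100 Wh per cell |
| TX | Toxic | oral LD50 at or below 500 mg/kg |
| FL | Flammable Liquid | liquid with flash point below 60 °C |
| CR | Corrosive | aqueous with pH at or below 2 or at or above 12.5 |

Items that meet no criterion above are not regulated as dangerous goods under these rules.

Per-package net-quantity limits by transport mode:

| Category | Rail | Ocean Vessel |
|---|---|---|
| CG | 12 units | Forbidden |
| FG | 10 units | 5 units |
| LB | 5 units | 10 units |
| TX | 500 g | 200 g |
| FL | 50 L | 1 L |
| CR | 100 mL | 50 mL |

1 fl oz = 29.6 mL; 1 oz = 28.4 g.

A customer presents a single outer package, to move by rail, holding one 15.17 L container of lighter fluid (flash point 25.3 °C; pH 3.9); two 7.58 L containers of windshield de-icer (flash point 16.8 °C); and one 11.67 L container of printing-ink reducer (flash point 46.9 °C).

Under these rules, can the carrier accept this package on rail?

The lighter fluid has flash point 25.3 °C, which is < 60 °C, so it is Category FL (Flammable Liquid).
Flash point 16.8 °C meets the Category FL criterion (Flammable Liquid), so the windshield de-icer is Category FL.
The printing-ink reducer has flash point 46.9 °C, which is < 60 °C, so it is Category FL (Flammable Liquid).
Total Category FL: 15.17 L + (two 7.58 L containers = 15.16 L) + 11.67 L = 42 L.
42 L ≤ 50 L (rail limit, Category FL) — within limit.

Yes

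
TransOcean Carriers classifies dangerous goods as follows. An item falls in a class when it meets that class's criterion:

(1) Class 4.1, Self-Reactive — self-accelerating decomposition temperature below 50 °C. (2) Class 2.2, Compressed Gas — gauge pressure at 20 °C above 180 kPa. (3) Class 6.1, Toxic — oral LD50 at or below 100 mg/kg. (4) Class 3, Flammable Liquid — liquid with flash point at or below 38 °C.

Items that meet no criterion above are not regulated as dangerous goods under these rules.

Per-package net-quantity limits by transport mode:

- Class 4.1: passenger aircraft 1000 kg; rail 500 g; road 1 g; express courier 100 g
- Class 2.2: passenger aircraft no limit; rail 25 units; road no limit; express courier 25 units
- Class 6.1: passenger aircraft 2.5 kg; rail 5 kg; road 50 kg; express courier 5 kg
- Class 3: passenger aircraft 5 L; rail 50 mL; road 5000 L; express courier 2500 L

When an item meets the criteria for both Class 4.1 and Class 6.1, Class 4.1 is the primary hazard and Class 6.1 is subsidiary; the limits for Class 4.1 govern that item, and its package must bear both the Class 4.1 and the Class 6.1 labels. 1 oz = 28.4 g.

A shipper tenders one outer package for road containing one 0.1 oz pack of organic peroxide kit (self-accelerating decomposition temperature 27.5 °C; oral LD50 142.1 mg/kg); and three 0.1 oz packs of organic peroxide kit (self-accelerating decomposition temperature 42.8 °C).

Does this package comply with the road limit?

No

With self-accelerating decomposition temperature 27.5 °C (< 50 °C), the organic peroxide kit falls in Class 4.1.
With self-accelerating decomposition temperature 42.8 °C (< 50 °C), the organic peroxide kit falls in Class 4.1.
Total Class 4.1: (one 0.1 oz pack = 2.84 g) + (three 0.1 oz packs = 8.52 g) = 11.36 g.
11.36 g exceeds the road limit of 1 g for Class 4.1.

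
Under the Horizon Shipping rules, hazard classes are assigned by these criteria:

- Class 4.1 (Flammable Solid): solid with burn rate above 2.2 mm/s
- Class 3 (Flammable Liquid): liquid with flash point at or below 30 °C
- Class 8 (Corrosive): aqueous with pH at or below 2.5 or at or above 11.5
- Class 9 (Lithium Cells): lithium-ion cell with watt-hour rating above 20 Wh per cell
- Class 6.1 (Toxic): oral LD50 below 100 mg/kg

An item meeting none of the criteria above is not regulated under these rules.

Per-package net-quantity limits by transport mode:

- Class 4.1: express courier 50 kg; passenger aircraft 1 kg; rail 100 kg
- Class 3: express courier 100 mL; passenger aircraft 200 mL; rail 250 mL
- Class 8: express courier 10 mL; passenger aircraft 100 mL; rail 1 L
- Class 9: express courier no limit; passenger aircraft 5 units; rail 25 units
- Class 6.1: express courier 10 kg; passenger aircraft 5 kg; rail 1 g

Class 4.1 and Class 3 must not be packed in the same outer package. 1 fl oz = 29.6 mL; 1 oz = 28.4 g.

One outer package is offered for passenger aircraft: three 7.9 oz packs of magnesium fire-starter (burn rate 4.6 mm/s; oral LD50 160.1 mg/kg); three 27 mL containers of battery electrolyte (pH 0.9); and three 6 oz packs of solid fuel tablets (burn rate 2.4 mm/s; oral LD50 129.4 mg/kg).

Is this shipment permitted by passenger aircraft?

No

Magnesium fire-starter: burn rate 4.6 mm/s > 2.2 mm/s → Class 4.1 (Flammable Solid).
The battery electrolyte has pH 0.9, which is ≤ 2.5, so it is Class 8 (Corrosive).
The solid fuel tablets have burn rate 2.4 mm/s, which is > 2.2 mm/s, so they are Class 4.1 (Flammable Solid).
Class 4.1 net quantity: (three 7.9 oz packs = 673.08 g) + (three 6 oz packs = 511.2 g) = 1184.28 g.
That exceeds the Class 4.1 passenger aircraft limit of 1 kg.
Class 8 quantity: three 27 mL containers = 81 mL.
That is within the Class 8 passenger aircraft limit of 100 mL.
The segregation rule (Class 4.1 with Class 3) does not apply to Class 4.1 with Class 8.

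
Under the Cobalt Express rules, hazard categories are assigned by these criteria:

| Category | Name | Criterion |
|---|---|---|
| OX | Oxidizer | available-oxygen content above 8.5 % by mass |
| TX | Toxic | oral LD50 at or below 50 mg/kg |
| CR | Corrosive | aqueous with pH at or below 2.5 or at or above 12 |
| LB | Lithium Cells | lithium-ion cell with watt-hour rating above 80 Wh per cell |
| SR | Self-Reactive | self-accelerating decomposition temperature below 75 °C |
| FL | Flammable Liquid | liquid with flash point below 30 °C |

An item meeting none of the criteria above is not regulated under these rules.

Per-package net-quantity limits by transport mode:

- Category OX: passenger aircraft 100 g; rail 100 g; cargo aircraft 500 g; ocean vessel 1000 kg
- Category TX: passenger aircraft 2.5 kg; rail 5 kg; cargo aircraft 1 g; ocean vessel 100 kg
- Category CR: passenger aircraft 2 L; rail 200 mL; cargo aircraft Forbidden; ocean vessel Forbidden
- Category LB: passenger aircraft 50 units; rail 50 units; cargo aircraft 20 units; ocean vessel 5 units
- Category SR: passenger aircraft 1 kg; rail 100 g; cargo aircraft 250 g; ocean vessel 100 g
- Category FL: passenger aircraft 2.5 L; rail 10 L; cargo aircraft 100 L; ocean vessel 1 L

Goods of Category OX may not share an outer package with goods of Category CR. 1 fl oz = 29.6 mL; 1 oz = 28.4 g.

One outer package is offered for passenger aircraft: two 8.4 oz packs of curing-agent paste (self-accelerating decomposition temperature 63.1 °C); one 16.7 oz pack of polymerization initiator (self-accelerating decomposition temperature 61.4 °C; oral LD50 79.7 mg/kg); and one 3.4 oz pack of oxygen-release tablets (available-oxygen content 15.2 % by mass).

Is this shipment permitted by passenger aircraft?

Yes

Curing-agent paste: self-accelerating decomposition temperature 63.1 °C < 75 °C → Category SR (Self-Reactive).
Self-accelerating decomposition temperature 61.4 °C meets the Category SR criterion (Self-Reactive), so the polymerization initiator is Category SR.
The oxygen-release tablets have available-oxygen content 15.2 % by mass, which is > 8.5 % by mass, so they are Category OX (Oxidizer).
Category OX quantity: one 3.4 oz pack = 96.56 g.
96.56 g ≤ 100 g (passenger aircraft limit, Category OX) — within limit.
Category SR net quantity: (two 8.4 oz packs = 477.12 g) + (one 16.7 oz pack = 474.28 g) = 951.4 g.
That is within the Category SR passenger aircraft limit of 1 kg.
The segregation rule (Category OX with Category CR) does not apply to Category OX with Category SR.
Every hazard category is within its passenger aircraft limit and no segregation rule is violated.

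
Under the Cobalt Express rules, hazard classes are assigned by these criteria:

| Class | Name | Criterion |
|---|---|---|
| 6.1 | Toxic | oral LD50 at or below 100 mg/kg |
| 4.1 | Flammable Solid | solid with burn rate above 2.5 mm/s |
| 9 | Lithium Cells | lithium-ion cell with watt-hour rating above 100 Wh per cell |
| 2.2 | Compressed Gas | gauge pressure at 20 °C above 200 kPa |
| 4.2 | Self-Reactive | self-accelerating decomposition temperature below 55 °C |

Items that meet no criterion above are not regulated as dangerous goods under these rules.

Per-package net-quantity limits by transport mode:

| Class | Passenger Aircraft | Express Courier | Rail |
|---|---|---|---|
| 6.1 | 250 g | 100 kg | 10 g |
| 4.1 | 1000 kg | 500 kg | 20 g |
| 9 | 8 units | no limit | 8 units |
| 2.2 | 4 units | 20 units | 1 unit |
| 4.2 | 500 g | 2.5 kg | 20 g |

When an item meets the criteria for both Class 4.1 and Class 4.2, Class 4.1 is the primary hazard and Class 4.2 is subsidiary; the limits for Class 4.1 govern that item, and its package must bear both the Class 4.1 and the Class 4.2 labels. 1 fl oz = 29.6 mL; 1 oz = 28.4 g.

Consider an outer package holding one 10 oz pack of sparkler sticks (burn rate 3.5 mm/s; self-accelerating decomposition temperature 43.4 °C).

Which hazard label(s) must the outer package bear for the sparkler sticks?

Class 4.1 and 4.2

The sparkler sticks have burn rate 3.5 mm/s, which is > 2.5 mm/s, so they are Class 4.1 (Flammable Solid).
Sparkler sticks: self-accelerating decomposition temperature 43.4 °C < 55 °C → Class 4.2 (Self-Reactive).
By the precedence rule Class 4.1 is primary and Class 4.2 is subsidiary, and that rule requires both labels on the package.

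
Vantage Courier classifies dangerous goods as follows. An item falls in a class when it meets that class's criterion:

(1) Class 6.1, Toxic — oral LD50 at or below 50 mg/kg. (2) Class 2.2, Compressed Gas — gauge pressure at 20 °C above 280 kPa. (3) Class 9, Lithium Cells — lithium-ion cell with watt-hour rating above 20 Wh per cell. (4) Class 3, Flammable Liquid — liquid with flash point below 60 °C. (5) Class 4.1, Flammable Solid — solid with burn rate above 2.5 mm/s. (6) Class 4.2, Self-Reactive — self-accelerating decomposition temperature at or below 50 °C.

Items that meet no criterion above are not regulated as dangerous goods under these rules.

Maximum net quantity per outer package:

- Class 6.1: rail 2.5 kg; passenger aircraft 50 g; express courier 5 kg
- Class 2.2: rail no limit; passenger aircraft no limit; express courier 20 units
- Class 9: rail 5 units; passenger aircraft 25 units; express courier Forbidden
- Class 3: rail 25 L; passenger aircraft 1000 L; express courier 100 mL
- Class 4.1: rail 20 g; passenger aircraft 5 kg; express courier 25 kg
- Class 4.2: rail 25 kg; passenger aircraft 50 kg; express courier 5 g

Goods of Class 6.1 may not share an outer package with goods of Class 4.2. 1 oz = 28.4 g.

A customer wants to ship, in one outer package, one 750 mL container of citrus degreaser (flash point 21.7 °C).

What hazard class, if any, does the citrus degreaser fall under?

Citrus degreaser: flash point 21.7 °C < 60 °C → Class 3 (Flammable Liquid).

Class 3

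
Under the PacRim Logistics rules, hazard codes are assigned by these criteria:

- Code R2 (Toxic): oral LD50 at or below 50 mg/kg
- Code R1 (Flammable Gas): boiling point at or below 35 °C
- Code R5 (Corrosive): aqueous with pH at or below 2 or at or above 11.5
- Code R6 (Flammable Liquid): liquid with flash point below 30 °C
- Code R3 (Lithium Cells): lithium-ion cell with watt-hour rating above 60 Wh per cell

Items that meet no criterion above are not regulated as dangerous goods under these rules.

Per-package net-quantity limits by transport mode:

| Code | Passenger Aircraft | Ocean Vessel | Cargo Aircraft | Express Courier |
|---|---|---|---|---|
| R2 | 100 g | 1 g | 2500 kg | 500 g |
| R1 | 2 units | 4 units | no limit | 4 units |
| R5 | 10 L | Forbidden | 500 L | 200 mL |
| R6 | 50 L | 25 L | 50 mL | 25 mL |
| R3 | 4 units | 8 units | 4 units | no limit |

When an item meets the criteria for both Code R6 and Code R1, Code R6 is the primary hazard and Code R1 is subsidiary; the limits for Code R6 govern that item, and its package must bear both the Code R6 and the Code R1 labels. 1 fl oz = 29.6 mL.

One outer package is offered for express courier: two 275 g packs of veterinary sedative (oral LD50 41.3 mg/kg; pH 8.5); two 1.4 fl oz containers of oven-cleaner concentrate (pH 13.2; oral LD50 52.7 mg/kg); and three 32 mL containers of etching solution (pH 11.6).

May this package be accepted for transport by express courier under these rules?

No

Oral LD50 41.3 mg/kg meets the Code R2 criterion (Toxic), so the veterinary sedative is Code R2.
pH 13.2 meets the Code R5 criterion (Corrosive), so the oven-cleaner concentrate is Code R5.
pH 11.6 meets the Code R5 criterion (Corrosive), so the etching solution is Code R5.
Code R5 net quantity: (two 1.4 fl oz containers = 82.88 mL) + (three 32 mL containers = 96 mL) = 178.88 mL.
178.88 mL is within the express courier limit of 200 mL for Code R5.
Code R2 quantity: two 275 g packs = 550 g.
That exceeds the Code R2 express courier limit of 500 g.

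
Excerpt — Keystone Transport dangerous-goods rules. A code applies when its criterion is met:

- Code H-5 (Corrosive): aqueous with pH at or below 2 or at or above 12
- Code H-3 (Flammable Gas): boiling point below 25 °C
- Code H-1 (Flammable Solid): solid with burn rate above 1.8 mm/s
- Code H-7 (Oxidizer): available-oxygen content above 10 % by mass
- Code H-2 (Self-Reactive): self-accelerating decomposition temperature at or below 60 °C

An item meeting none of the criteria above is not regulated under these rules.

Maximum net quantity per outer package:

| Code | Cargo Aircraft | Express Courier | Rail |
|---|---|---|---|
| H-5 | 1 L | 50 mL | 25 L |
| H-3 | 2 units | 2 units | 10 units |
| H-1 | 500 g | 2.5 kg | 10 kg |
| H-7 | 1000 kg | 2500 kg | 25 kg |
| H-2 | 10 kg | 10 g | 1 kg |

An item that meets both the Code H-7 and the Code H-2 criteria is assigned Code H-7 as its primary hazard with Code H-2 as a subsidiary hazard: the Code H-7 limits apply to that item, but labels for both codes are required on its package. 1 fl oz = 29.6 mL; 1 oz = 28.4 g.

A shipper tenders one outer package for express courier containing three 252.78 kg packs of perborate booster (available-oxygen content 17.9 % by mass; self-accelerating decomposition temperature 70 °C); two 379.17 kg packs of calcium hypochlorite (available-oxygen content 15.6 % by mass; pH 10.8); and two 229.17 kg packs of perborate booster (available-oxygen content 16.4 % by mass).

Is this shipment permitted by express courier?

Yes

Perborate booster: available-oxygen content 17.9 % by mass > 10 % by mass → Code H-7 (Oxidizer).
Calcium hypochlorite: available-oxygen content 15.6 % by mass > 10 % by mass → Code H-7 (Oxidizer).
The perborate booster has available-oxygen content 16.4 % by mass, which is > 10 % by mass, so it is Code H-7 (Oxidizer).
Total Code H-7: (three 252.78 kg packs = 758.34 kg) + (two 379.17 kg packs = 758.34 kg) + (two 229.17 kg packs = 458.34 kg) = 1975.02 kg.
1975.02 kg ≤ 2500 kg (express courier limit, Code H-7) — within limit.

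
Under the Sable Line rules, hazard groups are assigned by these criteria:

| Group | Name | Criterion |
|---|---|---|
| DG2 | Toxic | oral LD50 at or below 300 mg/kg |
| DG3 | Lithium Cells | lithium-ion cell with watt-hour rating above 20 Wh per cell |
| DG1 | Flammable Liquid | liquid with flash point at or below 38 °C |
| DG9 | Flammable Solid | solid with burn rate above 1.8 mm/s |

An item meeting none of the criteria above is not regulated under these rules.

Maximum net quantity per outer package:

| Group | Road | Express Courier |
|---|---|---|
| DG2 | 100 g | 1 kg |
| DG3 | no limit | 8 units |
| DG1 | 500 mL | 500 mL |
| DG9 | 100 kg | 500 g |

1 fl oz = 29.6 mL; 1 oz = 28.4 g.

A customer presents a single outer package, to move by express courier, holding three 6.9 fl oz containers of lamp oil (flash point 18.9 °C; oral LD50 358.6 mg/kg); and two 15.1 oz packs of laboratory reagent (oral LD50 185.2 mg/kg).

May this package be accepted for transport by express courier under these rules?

Flash point 18.9 °C meets the Group DG1 criterion (Flammable Liquid), so the lamp oil is Group DG1.
Oral LD50 185.2 mg/kg meets the Group DG2 criterion (Toxic), so the laboratory reagent is Group DG2.
Group DG1 quantity: three 6.9 fl oz containers = 612.72 mL.
612.72 mL exceeds the express courier limit of 500 mL for Group DG1.
Group DG2 quantity: two 15.1 oz packs = 857.68 g.
857.68 g is within the express courier limit of 1 kg for Group DG2.

No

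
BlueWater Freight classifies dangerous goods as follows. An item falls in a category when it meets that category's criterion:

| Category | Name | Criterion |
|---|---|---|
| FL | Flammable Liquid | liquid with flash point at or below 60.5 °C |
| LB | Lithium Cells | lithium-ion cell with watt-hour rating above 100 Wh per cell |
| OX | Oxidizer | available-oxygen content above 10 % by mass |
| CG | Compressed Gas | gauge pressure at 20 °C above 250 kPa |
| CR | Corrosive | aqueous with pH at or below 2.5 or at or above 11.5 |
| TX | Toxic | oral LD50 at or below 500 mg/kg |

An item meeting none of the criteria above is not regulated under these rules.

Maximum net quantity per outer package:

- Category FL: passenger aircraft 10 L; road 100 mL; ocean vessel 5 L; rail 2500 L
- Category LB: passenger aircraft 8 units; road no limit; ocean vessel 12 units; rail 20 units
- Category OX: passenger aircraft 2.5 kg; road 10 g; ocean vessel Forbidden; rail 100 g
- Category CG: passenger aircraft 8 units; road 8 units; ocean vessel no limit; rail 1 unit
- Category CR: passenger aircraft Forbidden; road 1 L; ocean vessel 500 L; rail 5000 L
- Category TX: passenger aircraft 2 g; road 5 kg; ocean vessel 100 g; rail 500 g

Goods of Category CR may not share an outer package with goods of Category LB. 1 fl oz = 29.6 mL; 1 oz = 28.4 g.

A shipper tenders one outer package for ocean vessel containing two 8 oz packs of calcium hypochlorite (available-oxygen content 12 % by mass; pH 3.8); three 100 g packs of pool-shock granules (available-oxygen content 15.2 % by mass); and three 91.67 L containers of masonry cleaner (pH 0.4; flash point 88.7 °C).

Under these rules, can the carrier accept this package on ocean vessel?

The calcium hypochlorite has available-oxygen content 12 % by mass, which is > 10 % by mass, so it is Category OX (Oxidizer).
With available-oxygen content 15.2 % by mass (> 10 % by mass), the pool-shock granules fall in Category OX.
The masonry cleaner has pH 0.4, which is ≤ 2.5, so it is Category CR (Corrosive).
Category OX net quantity: (two 8 oz packs = 454.4 g) + (three 100 g packs = 300 g) = 754.4 g.
Category OX is Forbidden by ocean vessel.
Category CR quantity: three 91.67 L containers = 275.01 L.
275.01 L ≤ 500 L (ocean vessel limit, Category CR) — within limit.
The segregation rule (Category CR with Category LB) does not apply to Category OX with Category CR.

No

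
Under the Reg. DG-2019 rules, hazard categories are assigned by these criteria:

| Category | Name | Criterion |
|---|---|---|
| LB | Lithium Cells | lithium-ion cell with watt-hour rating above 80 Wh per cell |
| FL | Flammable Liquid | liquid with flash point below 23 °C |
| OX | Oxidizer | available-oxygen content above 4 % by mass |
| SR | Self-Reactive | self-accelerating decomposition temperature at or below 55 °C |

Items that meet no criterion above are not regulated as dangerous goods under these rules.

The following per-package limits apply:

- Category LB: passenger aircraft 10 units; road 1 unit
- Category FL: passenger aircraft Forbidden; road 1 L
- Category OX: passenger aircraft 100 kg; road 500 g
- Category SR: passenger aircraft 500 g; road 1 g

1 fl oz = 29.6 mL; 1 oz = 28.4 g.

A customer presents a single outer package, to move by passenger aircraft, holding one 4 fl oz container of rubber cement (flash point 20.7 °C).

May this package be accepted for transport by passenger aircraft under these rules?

No

Flash point 20.7 °C meets the Category FL criterion (Flammable Liquid), so the rubber cement is Category FL.
Category FL quantity: one 4 fl oz container = 118.4 mL.
By passenger aircraft, Category FL is Forbidden regardless of quantity.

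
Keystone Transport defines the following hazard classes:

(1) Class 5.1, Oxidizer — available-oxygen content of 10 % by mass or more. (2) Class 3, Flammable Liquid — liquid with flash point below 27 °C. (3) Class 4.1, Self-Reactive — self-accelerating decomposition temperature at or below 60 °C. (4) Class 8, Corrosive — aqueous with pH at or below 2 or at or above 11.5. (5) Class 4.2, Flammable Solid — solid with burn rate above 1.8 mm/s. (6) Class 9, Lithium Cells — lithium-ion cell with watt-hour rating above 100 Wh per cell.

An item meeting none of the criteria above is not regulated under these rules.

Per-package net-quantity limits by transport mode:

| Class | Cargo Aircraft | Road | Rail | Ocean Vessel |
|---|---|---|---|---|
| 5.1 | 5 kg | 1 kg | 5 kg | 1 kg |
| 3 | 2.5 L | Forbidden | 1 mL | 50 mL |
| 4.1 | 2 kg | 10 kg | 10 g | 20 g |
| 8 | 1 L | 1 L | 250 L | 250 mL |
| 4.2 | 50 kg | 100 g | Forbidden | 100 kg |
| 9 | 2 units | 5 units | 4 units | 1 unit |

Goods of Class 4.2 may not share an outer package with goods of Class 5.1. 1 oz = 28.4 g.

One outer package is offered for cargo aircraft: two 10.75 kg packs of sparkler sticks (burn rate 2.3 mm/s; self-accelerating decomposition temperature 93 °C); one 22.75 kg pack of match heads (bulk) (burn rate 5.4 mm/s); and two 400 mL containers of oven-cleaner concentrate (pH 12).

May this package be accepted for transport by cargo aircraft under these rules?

Burn rate 2.3 mm/s meets the Class 4.2 criterion (Flammable Solid), so the sparkler sticks are Class 4.2.
With burn rate 5.4 mm/s (> 1.8 mm/s), the match heads (bulk) fall in Class 4.2.
With pH 12 (≥ 11.5), the oven-cleaner concentrate falls in Class 8.
Class 4.2 net quantity: (two 10.75 kg packs = 21.5 kg) + 22.75 kg = 44.25 kg.
44.25 kg is within the cargo aircraft limit of 50 kg for Class 4.2.
Class 8 quantity: two 400 mL containers = 800 mL.
800 mL ≤ 1 L (cargo aircraft limit, Class 8) — within limit.
The segregation rule (Class 4.2 with Class 5.1) does not apply to Class 4.2 with Class 8.
Every hazard class is within its cargo aircraft limit and no segregation rule is violated.

Yes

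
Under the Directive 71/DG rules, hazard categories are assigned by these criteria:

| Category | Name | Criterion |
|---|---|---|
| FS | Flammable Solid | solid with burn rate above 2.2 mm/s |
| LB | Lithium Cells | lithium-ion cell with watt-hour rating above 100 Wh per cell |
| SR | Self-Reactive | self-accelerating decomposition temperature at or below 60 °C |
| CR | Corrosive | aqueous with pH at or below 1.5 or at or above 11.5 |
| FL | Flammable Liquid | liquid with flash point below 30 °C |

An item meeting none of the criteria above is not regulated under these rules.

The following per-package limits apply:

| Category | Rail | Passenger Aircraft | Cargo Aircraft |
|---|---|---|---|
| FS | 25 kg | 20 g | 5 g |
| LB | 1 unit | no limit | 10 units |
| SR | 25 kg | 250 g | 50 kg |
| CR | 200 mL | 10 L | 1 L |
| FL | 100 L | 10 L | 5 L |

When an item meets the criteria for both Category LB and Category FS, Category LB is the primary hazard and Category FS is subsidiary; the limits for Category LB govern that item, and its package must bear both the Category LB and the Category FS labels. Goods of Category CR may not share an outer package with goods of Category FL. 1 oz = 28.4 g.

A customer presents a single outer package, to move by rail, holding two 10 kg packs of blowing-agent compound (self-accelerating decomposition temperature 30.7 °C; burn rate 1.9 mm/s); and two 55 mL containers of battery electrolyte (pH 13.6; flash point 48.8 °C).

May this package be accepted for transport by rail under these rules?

Yes

The blowing-agent compound has self-accelerating decomposition temperature 30.7 °C, which is ≤ 60 °C, so it is Category SR (Self-Reactive).
With pH 13.6 (≥ 11.5), the battery electrolyte falls in Category CR.
Category CR quantity: two 55 mL containers = 110 mL.
110 mL is within the rail limit of 200 mL for Category CR.
Category SR quantity: two 10 kg packs = 20 kg.
That is within the Category SR rail limit of 25 kg.
The segregation rule (Category CR with Category FL) does not apply to Category CR with Category SR.
Every hazard category is within its rail limit and no segregation rule is violated.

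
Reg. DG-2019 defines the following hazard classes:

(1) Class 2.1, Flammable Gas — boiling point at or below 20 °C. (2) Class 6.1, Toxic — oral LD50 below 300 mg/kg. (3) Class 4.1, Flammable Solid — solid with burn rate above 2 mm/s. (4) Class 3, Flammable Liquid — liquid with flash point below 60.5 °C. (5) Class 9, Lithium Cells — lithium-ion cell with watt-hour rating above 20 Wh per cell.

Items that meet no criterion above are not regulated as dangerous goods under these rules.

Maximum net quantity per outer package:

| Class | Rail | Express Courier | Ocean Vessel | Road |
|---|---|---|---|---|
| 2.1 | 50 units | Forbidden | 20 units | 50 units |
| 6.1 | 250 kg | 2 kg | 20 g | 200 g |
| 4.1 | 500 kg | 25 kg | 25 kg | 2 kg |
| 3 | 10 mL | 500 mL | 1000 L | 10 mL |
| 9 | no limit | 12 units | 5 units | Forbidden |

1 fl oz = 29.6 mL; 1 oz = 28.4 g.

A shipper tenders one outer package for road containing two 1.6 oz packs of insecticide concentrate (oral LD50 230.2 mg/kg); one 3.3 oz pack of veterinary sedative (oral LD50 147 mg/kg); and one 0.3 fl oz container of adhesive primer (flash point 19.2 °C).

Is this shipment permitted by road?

Yes

Insecticide concentrate: oral LD50 230.2 mg/kg < 300 mg/kg → Class 6.1 (Toxic).
Veterinary sedative: oral LD50 147 mg/kg < 300 mg/kg → Class 6.1 (Toxic).
With flash point 19.2 °C (< 60.5 °C), the adhesive primer falls in Class 3.
Class 6.1 net quantity: (two 1.6 oz packs = 90.88 g) + (one 3.3 oz pack = 93.72 g) = 184.6 g.
184.6 g ≤ 200 g (road limit, Class 6.1) — within limit.
Class 3 quantity: one 0.3 fl oz container = 8.88 mL.
8.88 mL ≤ 10 mL (road limit, Class 3) — within limit.
Every hazard class is within its road limit and no segregation rule is violated.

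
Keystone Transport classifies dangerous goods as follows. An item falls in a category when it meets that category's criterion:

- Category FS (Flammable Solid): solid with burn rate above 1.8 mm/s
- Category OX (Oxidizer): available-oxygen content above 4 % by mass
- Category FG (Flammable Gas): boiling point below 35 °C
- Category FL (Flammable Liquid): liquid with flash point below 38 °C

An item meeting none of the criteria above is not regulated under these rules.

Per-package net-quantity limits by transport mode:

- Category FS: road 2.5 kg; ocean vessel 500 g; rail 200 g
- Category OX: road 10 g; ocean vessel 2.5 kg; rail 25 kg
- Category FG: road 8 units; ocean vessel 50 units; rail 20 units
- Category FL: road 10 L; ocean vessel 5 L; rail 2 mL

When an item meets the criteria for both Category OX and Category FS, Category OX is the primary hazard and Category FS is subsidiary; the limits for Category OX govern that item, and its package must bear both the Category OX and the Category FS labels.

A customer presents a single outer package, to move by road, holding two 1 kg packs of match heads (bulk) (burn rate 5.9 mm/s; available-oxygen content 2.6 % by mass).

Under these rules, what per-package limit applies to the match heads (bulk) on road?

2.5 kg

Burn rate 5.9 mm/s meets the Category FS criterion (Flammable Solid), so the match heads (bulk) are Category FS.
The road limit for Category FS is 2.5 kg.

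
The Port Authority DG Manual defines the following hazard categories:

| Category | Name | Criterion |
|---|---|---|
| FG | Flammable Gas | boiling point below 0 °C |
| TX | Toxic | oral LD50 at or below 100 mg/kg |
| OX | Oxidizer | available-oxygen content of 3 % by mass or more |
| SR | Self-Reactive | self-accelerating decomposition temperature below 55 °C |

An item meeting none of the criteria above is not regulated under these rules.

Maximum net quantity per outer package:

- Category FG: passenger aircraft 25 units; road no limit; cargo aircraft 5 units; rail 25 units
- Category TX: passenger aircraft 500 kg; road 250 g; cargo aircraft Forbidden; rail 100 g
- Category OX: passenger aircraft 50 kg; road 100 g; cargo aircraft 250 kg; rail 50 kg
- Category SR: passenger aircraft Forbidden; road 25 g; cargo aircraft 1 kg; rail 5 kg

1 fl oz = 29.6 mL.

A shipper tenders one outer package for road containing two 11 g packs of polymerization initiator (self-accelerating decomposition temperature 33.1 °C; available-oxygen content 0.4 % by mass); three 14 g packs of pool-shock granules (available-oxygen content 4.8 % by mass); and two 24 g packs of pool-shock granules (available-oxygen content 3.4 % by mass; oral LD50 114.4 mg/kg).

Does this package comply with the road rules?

Yes

Self-accelerating decomposition temperature 33.1 °C meets the Category SR criterion (Self-Reactive), so the polymerization initiator is Category SR.
Pool-shock granules: available-oxygen content 4.8 % by mass ≥ 3 % by mass → Category OX (Oxidizer).
Pool-shock granules: available-oxygen content 3.4 % by mass ≥ 3 % by mass → Category OX (Oxidizer).
Total Category OX: (three 14 g packs = 42 g) + (two 24 g packs = 48 g) = 90 g.
90 g is within the road limit of 100 g for Category OX.
Category SR quantity: two 11 g packs = 22 g.
22 g ≤ 25 g (road limit, Category SR) — within limit.
Every hazard category is within its road limit and no segregation rule is violated.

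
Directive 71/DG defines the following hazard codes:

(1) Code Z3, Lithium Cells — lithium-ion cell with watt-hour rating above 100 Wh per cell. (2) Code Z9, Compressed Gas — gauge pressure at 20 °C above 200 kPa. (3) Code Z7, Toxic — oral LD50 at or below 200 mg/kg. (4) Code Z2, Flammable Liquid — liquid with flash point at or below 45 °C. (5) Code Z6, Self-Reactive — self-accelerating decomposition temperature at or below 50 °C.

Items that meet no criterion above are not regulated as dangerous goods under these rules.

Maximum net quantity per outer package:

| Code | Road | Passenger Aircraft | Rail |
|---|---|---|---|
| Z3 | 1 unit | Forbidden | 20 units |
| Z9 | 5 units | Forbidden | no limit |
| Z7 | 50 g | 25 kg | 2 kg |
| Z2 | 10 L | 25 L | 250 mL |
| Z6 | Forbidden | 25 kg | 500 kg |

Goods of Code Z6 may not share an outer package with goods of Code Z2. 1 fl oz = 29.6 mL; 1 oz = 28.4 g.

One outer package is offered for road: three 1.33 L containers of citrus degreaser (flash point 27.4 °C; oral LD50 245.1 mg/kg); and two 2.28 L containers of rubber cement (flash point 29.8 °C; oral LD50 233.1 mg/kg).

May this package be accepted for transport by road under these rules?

Yes

With flash point 27.4 °C (≤ 45 °C), the citrus degreaser falls in Code Z2.
Flash point 29.8 °C meets the Code Z2 criterion (Flammable Liquid), so the rubber cement is Code Z2.
Total Code Z2: (three 1.33 L containers = 3.99 L) + (two 2.28 L containers = 4.56 L) = 8.55 L.
That is within the Code Z2 road limit of 10 L.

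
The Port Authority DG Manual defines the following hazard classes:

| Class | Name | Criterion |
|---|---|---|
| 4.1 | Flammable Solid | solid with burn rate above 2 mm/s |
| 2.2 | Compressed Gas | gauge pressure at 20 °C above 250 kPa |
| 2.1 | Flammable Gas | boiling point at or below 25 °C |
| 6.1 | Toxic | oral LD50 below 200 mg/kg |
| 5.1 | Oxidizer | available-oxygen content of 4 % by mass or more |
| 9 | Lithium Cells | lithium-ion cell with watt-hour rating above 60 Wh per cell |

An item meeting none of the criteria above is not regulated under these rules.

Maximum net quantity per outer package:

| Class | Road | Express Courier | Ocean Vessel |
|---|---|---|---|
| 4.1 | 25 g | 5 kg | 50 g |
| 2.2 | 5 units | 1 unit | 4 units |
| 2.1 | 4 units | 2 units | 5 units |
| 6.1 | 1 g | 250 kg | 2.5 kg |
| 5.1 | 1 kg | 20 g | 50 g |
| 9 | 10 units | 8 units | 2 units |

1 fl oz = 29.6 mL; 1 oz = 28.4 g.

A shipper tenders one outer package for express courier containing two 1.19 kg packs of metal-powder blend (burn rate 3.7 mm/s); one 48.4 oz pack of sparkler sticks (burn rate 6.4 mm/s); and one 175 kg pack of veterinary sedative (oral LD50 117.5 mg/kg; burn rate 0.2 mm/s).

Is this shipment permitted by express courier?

Yes

With burn rate 3.7 mm/s (> 2 mm/s), the metal-powder blend falls in Class 4.1.
The sparkler sticks have burn rate 6.4 mm/s, which is > 2 mm/s, so they are Class 4.1 (Flammable Solid).
The veterinary sedative has oral LD50 117.5 mg/kg, which is < 200 mg/kg, so it is Class 6.1 (Toxic).
Class 4.1 net quantity: (two 1.19 kg packs = 2.38 kg) + (one 48.4 oz pack = 1374.56 g) = 3754.56 g.
3754.56 g is within the express courier limit of 5 kg for Class 4.1.
Class 6.1 quantity: 175 kg.
175 kg is within the express courier limit of 250 kg for Class 6.1.
Every hazard class is within its express courier limit and no segregation rule is violated.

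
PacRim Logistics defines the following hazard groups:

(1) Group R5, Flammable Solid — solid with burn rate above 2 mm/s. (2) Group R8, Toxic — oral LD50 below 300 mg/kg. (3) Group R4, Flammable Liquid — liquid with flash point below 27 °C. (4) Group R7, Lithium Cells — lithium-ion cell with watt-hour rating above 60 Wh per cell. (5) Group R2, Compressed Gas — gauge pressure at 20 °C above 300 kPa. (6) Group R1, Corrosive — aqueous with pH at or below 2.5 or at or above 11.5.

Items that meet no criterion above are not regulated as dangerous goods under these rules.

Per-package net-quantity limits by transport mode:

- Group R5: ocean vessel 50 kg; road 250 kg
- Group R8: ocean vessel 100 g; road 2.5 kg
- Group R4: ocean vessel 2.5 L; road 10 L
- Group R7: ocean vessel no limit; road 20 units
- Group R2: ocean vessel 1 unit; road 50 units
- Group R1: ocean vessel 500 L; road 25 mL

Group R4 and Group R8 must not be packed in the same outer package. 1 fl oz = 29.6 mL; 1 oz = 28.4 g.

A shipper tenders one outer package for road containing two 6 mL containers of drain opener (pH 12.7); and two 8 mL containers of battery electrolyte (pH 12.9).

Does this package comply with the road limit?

The drain opener has pH 12.7, which is ≥ 11.5, so it is Group R1 (Corrosive).
Battery electrolyte: pH 12.9 ≥ 11.5 → Group R1 (Corrosive).
Total Group R1: (two 6 mL containers = 12 mL) + (two 8 mL containers = 16 mL) = 28 mL.
That exceeds the Group R1 road limit of 25 mL.

No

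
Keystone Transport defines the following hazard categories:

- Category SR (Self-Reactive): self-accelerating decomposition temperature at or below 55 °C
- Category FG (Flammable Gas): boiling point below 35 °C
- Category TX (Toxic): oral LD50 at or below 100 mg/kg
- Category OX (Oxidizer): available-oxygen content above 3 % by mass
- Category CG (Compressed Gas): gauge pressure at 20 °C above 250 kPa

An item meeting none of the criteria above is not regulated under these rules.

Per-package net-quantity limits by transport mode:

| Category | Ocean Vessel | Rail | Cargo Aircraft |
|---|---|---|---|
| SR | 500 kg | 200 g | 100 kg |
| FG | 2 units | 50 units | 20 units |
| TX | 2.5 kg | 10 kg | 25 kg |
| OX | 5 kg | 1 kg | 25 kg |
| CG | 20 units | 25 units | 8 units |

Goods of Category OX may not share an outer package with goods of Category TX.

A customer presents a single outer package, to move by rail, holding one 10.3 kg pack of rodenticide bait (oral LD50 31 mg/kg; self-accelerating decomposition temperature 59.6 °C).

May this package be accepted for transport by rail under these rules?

No

With oral LD50 31 mg/kg (≤ 100 mg/kg), the rodenticide bait falls in Category TX.
Category TX quantity: 10.3 kg.
That exceeds the Category TX rail limit of 10 kg.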